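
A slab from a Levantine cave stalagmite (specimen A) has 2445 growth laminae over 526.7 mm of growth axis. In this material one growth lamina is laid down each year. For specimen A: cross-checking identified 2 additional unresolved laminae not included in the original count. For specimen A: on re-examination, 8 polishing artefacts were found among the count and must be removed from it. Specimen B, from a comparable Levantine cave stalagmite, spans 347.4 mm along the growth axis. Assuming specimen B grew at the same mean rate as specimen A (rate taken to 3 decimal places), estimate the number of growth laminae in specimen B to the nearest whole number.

1608 growth laminae

Specimen A: after corrections the count is 2445 − 8 + 2 = 2439 growth laminae.
A: Extension rate ≈ 526.7 / 2439 = 0.216 mm/year.
For B, 347.4 / 0.216 = 1608.33 years ≈ 1608 growth laminae.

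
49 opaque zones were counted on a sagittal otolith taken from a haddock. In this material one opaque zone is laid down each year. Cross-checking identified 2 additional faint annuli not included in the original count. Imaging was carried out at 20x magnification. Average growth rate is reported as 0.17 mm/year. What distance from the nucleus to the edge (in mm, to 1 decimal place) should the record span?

8.7 mm

After corrections the count is 49 + 2 = 51 opaque zones.
Predicted length = 0.17 mm/year × 51 years = 8.7 mm.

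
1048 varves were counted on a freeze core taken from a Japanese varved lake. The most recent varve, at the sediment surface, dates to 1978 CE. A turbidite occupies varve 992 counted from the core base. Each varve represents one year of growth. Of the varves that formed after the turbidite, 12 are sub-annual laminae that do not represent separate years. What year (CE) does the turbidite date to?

1934 CE

The turbidite sits at varve 992 from the core base, so 1048 − 992 = 56 varves formed after it.
56 − 12 false = 44 true varves after the turbidite.
The varve at the sediment surface is 1978 CE, so the turbidite dates to 1978 − 44 = 1934 CE.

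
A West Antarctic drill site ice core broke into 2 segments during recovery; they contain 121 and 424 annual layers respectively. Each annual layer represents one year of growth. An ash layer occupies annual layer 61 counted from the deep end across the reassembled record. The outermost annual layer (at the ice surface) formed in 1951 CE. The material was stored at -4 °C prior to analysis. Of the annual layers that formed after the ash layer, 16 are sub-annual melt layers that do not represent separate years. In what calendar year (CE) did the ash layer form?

1483 CE

Total annual layers = 121 + 424 = 545.
Between annual layer 61 and the ice surface there are 545 − 61 = 484 annual layers.
484 − 16 false = 468 true annual layers after the ash layer.
1951 − 468 = 1483 CE.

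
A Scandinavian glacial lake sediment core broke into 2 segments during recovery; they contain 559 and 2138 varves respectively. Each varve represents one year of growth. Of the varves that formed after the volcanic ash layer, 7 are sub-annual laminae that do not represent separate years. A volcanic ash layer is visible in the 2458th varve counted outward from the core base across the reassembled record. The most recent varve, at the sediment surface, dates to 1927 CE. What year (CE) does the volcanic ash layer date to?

1695 CE

Total varves = 559 + 2138 = 2697.
The volcanic ash layer sits at varve 2458 from the core base, so 2697 − 2458 = 239 varves formed after it.
Removing the 7 false varves leaves 239 − 7 = 232 true varves beyond the volcanic ash layer.
The varve at the sediment surface is 1927 CE, so the volcanic ash layer dates to 1927 − 232 = 1695 CE.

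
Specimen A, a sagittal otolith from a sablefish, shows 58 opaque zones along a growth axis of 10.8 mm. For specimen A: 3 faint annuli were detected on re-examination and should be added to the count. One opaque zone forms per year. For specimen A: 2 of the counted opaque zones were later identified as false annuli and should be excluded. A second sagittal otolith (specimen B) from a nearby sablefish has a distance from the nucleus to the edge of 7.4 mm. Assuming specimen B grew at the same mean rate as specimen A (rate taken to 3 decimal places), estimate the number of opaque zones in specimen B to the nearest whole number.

Specimen A: after corrections the count is 58 − 2 + 3 = 59 opaque zones.
A: Extension rate ≈ 10.8 / 59 = 0.183 mm per year.
Specimen B: 7.4 mm / 0.183 mm per year = 40.44 years ≈ 40 opaque zones.

40 opaque zones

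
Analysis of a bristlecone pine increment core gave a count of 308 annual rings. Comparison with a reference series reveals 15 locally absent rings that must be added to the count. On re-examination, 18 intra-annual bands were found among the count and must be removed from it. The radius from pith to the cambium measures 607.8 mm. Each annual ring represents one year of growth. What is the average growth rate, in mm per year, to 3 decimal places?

1.993 mm per year

True annual ring count = 308 − 18 + 15 = 305.
Extension rate ≈ 607.8 / 305 = 1.993 mm per year.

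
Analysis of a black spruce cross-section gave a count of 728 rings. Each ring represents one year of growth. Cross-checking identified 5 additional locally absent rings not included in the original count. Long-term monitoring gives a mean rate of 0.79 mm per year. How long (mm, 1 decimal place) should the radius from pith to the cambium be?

True ring count = 728 + 5 = 733.
Predicted length = 0.79 mm/year × 733 years = 579.1 mm.

579.1 mm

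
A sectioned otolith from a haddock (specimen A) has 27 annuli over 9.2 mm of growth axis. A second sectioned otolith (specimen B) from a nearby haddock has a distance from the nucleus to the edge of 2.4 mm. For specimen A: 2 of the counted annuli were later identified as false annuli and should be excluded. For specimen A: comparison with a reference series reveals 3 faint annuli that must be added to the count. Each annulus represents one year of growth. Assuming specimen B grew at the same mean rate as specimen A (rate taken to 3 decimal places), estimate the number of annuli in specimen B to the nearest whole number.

7 annuli

Specimen A: after corrections the count is 27 − 2 + 3 = 28 annuli.
A: Extension rate ≈ 9.2 / 28 = 0.329 mm/year.
Specimen B: 2.4 mm / 0.329 mm per year = 7.29 years ≈ 7 annuli.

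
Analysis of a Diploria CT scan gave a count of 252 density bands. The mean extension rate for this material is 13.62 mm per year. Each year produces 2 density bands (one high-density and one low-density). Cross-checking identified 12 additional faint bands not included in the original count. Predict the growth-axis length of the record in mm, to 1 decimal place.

True density band count = 252 + 12 = 264.
With 2 density bands per year, 264 / 2 = 132 years.
Length ≈ 13.62 × 132 = 1797.8 mm.

1797.8 mm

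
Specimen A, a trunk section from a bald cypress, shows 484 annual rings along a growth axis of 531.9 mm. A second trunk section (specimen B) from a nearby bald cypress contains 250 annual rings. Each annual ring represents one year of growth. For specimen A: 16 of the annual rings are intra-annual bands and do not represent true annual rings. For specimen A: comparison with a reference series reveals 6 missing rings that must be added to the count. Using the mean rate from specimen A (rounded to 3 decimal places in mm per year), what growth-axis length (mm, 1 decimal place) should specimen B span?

Specimen A: true annual ring count = 484 − 16 + 6 = 474.
A: Mean rate = 531.9 mm / 474 years ≈ 1.122 mm/yr.
For B, 1.122 mm/year × 250 years = 280.5 mm.

280.5 mm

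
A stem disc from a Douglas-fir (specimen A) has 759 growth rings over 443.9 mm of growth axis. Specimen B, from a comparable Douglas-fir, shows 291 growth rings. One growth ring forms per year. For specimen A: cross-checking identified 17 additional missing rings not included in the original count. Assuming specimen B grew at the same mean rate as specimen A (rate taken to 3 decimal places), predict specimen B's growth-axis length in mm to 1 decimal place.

Specimen A: correcting the raw count gives 759 + 17 = 776 true growth rings.
A: Mean rate = 443.9 mm / 776 years ≈ 0.572 mm/year.
For B, 0.572 mm/year × 291 years = 166.5 mm.

166.5 mm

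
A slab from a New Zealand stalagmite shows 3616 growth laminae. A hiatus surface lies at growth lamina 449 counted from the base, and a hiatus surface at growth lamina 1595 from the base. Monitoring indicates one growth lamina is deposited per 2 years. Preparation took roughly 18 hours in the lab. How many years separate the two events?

2292 yr

1595 − 449 = 1146 growth laminae lie between the two events.
At 2 years per growth lamina, 1146 × 2 = 2292 years.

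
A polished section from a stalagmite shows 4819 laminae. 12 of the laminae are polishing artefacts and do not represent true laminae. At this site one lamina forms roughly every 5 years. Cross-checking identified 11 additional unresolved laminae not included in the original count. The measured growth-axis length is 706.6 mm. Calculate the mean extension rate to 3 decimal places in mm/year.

Adjusted count: 4819 − 12 + 11 = 4818 laminae.
Multiplying by 5 years per lamina: 4818 × 5 = 24090 years.
Extension rate ≈ 706.6 / 24090 = 0.029 mm/year.

0.029 mm/year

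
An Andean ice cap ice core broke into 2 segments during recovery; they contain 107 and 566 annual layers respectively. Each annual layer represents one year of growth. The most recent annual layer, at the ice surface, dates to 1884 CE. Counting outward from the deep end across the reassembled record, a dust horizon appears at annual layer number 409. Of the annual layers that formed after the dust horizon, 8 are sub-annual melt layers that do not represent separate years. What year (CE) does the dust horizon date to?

1628 CE

Total annual layers = 107 + 566 = 673.
Between annual layer 409 and the ice surface there are 673 − 409 = 264 annual layers.
Removing the 8 false annual layers leaves 264 − 8 = 256 true annual layers beyond the dust horizon.
Counting back 256 years from 1884 CE places the dust horizon in 1884 − 256 = 1628 CE.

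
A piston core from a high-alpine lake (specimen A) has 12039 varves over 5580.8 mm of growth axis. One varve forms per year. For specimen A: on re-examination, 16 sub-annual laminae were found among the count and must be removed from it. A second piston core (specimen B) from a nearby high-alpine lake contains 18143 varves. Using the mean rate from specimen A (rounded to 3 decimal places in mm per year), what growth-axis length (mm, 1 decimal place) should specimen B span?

8418.4 mm

Specimen A: after corrections the count is 12039 − 16 = 12023 varves.
A: Extension rate ≈ 5580.8 / 12023 = 0.464 mm/yr.
For B, 0.464 mm/year × 18143 years = 8418.4 mm.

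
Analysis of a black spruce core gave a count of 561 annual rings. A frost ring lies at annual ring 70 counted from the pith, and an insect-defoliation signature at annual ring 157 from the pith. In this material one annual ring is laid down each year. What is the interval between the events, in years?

Separation: 157 − 70 = 87 annual rings.
One annual ring per year makes the interval 87 years.

87 years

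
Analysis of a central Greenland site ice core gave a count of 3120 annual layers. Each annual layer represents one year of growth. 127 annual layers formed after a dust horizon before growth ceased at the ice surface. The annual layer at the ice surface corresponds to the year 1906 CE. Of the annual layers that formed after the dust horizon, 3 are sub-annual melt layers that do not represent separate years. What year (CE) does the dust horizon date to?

1782 CE

There are 127 annual layers younger than the dust horizon.
127 − 3 false = 124 true annual layers after the dust horizon.
1906 − 124 = 1782 CE.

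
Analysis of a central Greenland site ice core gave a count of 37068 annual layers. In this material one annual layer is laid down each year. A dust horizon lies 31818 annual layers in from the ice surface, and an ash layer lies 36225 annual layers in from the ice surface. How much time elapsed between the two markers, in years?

36225 − 31818 = 4407 annual layers lie between the two events.
One annual layer per year makes the interval 4407 years.

4407 years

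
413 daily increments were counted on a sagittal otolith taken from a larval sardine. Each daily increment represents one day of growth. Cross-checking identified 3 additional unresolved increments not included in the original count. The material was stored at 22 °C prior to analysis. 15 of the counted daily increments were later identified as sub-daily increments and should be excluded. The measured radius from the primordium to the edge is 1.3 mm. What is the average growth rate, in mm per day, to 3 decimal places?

0.003 mm per day

Adjusted count: 413 − 15 + 3 = 401 daily increments.
Extension rate ≈ 1.3 / 401 = 0.003 mm per day.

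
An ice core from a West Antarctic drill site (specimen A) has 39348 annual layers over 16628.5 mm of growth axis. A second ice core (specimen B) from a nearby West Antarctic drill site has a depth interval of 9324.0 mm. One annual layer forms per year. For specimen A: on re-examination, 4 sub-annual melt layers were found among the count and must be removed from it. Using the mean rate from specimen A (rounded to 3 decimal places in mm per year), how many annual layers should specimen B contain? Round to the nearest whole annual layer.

22043 annual layers

Specimen A: correcting the raw count gives 39348 − 4 = 39344 true annual layers.
A: Extension rate ≈ 16628.5 / 39344 = 0.423 mm/yr.
Specimen B: 9324.0 mm / 0.423 mm per year = 22042.55 years ≈ 22043 annual layers.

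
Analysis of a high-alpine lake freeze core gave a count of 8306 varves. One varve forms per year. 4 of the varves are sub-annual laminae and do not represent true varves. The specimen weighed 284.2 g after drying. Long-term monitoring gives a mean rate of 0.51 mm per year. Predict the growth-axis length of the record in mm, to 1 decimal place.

4234.0 mm

Correcting the raw count gives 8306 − 4 = 8302 true varves.
Predicted length = 0.51 mm/year × 8302 years = 4234.0 mm.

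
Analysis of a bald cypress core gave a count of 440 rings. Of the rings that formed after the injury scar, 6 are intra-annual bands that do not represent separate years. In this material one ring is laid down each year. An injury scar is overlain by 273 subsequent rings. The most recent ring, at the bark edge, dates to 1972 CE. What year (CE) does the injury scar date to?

273 rings formed after the injury scar.
273 − 6 false = 267 true rings after the injury scar.
The ring at the bark edge is 1972 CE, so the injury scar dates to 1972 − 267 = 1705 CE.

1705 CE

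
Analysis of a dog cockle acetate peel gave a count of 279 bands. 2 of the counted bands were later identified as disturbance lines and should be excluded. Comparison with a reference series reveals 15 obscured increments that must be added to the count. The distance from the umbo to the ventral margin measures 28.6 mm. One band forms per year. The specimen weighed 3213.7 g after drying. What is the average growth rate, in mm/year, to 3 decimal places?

After corrections the count is 279 − 2 + 15 = 292 bands.
Extension rate ≈ 28.6 / 292 = 0.098 mm/year.

0.098 mm/year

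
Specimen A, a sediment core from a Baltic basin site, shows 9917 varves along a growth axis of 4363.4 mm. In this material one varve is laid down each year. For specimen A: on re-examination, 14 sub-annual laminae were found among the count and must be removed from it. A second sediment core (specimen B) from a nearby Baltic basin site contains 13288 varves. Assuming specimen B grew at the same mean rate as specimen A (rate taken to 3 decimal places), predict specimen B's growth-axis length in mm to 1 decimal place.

Specimen A: adjusted count: 9917 − 14 = 9903 varves.
A: Mean rate = 4363.4 mm / 9903 years ≈ 0.441 mm per year.
B's length ≈ 0.441 × 13288 = 5860.0 mm.

5860.0 mm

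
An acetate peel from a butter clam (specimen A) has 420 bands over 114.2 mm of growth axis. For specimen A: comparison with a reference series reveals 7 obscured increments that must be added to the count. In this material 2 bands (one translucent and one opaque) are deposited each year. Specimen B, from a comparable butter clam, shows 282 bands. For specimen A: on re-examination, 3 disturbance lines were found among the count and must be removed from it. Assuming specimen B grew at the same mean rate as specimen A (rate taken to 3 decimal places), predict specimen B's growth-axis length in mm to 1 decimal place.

76.0 mm

Specimen A: true band count = 420 − 3 + 7 = 424.
Specimen A: 424 bands at 2 per year is 424 / 2 = 212 years.
A: Mean rate = 114.2 mm / 212 years ≈ 0.539 mm per year.
Specimen B: dividing by 2 bands per year: 282 / 2 = 141 years. For B, 0.539 mm/year × 141 years = 76.0 mm.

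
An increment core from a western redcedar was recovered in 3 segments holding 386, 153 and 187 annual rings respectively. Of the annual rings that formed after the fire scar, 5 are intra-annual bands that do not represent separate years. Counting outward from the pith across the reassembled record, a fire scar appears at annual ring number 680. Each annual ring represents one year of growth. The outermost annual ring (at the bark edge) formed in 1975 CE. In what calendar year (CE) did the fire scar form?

Total annual rings = 386 + 153 + 187 = 726.
Between annual ring 680 and the bark edge there are 726 − 680 = 46 annual rings.
Excluding 5 false annual rings: 46 − 5 = 41.
The annual ring at the bark edge is 1975 CE, so the fire scar dates to 1975 − 41 = 1934 CE.

1934 CE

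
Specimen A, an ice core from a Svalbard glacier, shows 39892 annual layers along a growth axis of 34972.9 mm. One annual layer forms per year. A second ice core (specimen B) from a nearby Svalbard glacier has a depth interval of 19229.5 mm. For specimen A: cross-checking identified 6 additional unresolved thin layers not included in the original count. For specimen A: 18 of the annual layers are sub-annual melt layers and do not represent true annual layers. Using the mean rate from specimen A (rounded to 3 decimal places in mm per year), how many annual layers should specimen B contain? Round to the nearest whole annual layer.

Specimen A: adjusted count: 39892 − 18 + 6 = 39880 annual layers.
A: Extension rate ≈ 34972.9 / 39880 = 0.877 mm/yr.
Specimen B: 19229.5 mm / 0.877 mm per year = 21926.45 years ≈ 21926 annual layers.

21926 annual layers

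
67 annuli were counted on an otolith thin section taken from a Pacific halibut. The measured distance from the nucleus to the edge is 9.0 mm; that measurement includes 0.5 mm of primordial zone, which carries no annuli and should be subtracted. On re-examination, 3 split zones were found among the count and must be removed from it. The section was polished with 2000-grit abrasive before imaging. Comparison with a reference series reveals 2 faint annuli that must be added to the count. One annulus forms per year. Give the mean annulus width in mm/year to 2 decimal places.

0.13 mm/year

Adjusted count: 67 − 3 + 2 = 66 annuli.
The growth record spans 9.0 − 0.5 = 8.5 mm.
Extension rate ≈ 8.5 / 66 = 0.13 mm/year.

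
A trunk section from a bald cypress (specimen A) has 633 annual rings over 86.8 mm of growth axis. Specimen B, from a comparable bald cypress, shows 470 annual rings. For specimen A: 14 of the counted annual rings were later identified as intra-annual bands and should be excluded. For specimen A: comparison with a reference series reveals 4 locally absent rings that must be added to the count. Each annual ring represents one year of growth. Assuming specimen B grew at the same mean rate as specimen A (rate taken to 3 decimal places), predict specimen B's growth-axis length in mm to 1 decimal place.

65.3 mm

Specimen A: adjusted count: 633 − 14 + 4 = 623 annual rings.
A: Extension rate ≈ 86.8 / 623 = 0.139 mm per year.
For B, 0.139 mm/year × 470 years = 65.3 mm.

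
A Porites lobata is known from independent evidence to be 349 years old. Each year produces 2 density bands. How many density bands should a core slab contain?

698 density bands

349 years at 2 density bands per year gives 349 × 2 = 698 density bands.
So 698 density bands should be present.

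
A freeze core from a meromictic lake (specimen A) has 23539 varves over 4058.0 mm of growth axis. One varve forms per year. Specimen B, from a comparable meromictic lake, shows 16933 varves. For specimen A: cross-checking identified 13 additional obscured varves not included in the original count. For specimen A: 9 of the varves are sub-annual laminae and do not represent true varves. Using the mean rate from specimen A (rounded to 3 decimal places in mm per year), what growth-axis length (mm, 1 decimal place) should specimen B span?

Specimen A: adjusted count: 23539 − 9 + 13 = 23543 varves.
A: Extension rate ≈ 4058.0 / 23543 = 0.172 mm/year.
B's length ≈ 0.172 × 16933 = 2912.5 mm.

2912.5 mm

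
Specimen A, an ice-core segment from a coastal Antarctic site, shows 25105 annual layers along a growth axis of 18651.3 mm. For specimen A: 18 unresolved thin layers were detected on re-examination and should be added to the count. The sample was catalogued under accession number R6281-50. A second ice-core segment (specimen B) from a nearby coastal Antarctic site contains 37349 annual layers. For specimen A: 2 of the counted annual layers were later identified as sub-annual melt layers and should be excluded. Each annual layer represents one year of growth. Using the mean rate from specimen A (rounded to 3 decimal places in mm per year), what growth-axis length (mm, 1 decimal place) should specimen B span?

27713.0 mm

Specimen A: correcting the raw count gives 25105 − 2 + 18 = 25121 true annual layers.
A: 18651.3 mm over 25121 years gives 18651.3 / 25121 ≈ 0.742 mm/yr.
B's length ≈ 0.742 × 37349 = 27713.0 mm.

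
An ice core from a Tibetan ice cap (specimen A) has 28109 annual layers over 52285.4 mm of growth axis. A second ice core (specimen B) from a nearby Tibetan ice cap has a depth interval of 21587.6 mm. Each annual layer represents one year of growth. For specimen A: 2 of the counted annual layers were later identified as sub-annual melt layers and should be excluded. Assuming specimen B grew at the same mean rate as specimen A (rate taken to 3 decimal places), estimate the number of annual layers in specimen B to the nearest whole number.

11606 annual layers

Specimen A: after corrections the count is 28109 − 2 = 28107 annual layers.
A: Extension rate ≈ 52285.4 / 28107 = 1.860 mm/year.
For B, 21587.6 / 1.860 = 11606.24 years ≈ 11606 annual layers.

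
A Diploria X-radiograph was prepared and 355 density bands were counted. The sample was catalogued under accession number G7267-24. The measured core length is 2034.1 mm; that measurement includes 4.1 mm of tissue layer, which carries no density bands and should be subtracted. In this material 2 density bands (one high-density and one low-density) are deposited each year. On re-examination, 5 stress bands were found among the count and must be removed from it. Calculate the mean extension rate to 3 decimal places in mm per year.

After corrections the count is 355 − 5 = 350 density bands.
With 2 density bands per year, 350 / 2 = 175 years.
Removing the 4.1 mm offcut leaves 2034.1 − 4.1 = 2030.0 mm.
Extension rate ≈ 2030.0 / 175 = 11.600 mm per year.

11.600 mm per year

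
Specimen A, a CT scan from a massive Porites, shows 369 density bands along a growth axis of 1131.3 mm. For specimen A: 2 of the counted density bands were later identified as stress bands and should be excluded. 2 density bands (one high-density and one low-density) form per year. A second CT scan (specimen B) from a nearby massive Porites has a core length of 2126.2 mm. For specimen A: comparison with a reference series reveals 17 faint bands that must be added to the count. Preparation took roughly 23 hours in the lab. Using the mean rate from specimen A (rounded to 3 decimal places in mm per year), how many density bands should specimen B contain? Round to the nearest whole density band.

Specimen A: adjusted count: 369 − 2 + 17 = 384 density bands.
Specimen A: 384 density bands at 2 per year is 384 / 2 = 192 years.
A: 1131.3 mm over 192 years gives 1131.3 / 192 ≈ 5.892 mm/year.
For B, 2126.2 / 5.892 = 360.86 years; at 2 density bands per year that is 360.86 × 2 ≈ 722 density bands.

722 density bands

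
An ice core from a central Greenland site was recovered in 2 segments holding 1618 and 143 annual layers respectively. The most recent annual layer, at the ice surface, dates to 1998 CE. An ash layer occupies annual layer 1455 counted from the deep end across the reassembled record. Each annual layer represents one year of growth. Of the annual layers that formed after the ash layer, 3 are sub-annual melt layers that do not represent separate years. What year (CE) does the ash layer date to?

Total annual layers = 1618 + 143 = 1761.
1761 − 1455 = 306 annual layers lie beyond the ash layer toward the ice surface.
Removing the 3 false annual layers leaves 306 − 3 = 303 true annual layers beyond the ash layer.
Counting back 303 years from 1998 CE places the ash layer in 1998 − 303 = 1695 CE.

1695 CE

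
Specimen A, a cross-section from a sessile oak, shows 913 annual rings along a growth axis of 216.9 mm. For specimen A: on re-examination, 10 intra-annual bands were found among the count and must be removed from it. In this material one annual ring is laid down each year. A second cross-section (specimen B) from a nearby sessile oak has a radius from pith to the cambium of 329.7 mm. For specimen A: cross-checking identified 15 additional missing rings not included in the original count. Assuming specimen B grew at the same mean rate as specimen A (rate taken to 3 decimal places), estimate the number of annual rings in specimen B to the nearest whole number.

1397 annual rings

Specimen A: adjusted count: 913 − 10 + 15 = 918 annual rings.
A: Mean rate = 216.9 mm / 918 years ≈ 0.236 mm per year.
For B, 329.7 / 0.236 = 1397.03 years ≈ 1397 annual rings.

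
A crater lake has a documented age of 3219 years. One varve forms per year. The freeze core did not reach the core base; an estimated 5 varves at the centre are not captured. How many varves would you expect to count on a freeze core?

3214 varves

One varve per year gives 3219 varves over 3219 years.
Less the 5 uncaptured varves: 3219 − 5 = 3214.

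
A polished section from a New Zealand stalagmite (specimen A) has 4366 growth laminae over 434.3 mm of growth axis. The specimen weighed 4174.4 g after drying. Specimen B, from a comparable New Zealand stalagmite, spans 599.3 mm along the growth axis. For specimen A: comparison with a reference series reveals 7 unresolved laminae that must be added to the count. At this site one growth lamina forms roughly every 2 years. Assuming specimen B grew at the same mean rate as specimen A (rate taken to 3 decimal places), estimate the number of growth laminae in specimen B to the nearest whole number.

5993 growth laminae

Specimen A: adjusted count: 4366 + 7 = 4373 growth laminae.
Specimen A: multiplying by 2 years per growth lamina: 4373 × 2 = 8746 years.
A: 434.3 mm over 8746 years gives 434.3 / 8746 ≈ 0.050 mm per year.
For B, 599.3 / 0.050 = 11986.00 years; at 2 years per growth lamina that is 11986.00 / 2 ≈ 5993 growth laminae.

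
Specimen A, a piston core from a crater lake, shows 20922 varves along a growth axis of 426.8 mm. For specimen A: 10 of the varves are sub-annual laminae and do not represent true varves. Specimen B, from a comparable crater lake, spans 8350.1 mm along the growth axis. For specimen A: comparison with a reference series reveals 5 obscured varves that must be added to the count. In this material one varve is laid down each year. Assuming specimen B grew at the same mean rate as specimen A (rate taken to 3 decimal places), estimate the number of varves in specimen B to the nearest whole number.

417505 varves

Specimen A: adjusted count: 20922 − 10 + 5 = 20917 varves.
A: 426.8 mm over 20917 years gives 426.8 / 20917 ≈ 0.020 mm/yr.
For B, 8350.1 / 0.020 = 417505.00 years ≈ 417505 varves.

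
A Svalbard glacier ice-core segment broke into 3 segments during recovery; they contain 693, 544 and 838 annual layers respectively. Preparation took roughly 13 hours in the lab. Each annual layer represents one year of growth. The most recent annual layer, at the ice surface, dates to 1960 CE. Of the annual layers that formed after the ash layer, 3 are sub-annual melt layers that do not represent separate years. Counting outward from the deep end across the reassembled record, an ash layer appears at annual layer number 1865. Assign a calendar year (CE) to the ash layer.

Total annual layers = 693 + 544 + 838 = 2075.
2075 − 1865 = 210 annual layers lie beyond the ash layer toward the ice surface.
210 − 3 false = 207 true annual layers after the ash layer.
The annual layer at the ice surface is 1960 CE, so the ash layer dates to 1960 − 207 = 1753 CE.

1753 CE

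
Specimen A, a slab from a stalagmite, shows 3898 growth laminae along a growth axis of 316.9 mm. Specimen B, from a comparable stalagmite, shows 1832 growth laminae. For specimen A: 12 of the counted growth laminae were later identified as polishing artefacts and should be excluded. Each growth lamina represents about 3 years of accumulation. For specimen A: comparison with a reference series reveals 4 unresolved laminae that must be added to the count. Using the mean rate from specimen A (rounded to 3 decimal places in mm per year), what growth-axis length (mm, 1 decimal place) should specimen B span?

148.4 mm

Specimen A: true growth lamina count = 3898 − 12 + 4 = 3890.
Specimen A: at 3 years per growth lamina, 3890 × 3 = 11670 years.
A: 316.9 mm over 11670 years gives 316.9 / 11670 ≈ 0.027 mm/year.
Specimen B: 1832 growth laminae at 3 years each span 1832 × 3 = 5496 years. B's length ≈ 0.027 × 5496 = 148.4 mm.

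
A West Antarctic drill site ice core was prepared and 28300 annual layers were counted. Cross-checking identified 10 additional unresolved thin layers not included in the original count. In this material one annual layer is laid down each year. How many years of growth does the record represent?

After corrections the count is 28300 + 10 = 28310 annual layers.
One annual layer per year makes the duration 28310 years.

28310 yr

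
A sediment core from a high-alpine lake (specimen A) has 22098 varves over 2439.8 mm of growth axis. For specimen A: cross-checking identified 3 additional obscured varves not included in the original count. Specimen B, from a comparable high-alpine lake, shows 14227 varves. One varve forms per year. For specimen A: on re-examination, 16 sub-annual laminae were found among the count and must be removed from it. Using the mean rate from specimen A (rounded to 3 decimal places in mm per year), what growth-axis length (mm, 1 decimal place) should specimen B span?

Specimen A: correcting the raw count gives 22098 − 16 + 3 = 22085 true varves.
A: 2439.8 mm over 22085 years gives 2439.8 / 22085 ≈ 0.110 mm/year.
B's length ≈ 0.110 × 14227 = 1565.0 mm.

1565.0 mm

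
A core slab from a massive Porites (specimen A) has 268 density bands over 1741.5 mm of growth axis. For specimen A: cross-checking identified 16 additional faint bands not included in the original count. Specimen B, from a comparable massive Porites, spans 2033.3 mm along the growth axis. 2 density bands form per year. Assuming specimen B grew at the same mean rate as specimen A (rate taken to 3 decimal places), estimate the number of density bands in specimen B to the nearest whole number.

Specimen A: after corrections the count is 268 + 16 = 284 density bands.
Specimen A: dividing by 2 density bands per year: 284 / 2 = 142 years.
A: Extension rate ≈ 1741.5 / 142 = 12.264 mm per year.
Specimen B: 2033.3 mm / 12.264 mm per year = 165.79 years; at 2 density bands per year that is 165.79 × 2 ≈ 332 density bands.

332 density bands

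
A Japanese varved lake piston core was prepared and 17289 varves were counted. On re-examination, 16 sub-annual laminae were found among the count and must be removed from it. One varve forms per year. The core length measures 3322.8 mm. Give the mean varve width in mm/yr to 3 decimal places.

0.192 mm/yr

True varve count = 17289 − 16 = 17273.
Mean rate = 3322.8 mm / 17273 years ≈ 0.192 mm/yr.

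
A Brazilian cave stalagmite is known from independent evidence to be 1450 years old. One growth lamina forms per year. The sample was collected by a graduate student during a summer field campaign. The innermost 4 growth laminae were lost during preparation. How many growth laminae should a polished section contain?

At one growth lamina per year, 1450 years correspond to 1450 growth laminae.
Subtracting the 4 growth laminae not captured gives 1450 − 4 = 1446 growth laminae in the record.

1446 growth laminae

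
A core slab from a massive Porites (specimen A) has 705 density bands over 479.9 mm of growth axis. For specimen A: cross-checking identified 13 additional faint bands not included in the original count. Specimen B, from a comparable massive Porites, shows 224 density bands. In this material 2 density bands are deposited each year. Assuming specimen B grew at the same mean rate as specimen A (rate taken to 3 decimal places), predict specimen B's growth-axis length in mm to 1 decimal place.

Specimen A: adjusted count: 705 + 13 = 718 density bands.
Specimen A: 718 density bands at 2 per year is 718 / 2 = 359 years.
A: 479.9 mm over 359 years gives 479.9 / 359 ≈ 1.337 mm per year.
Specimen B: with 2 density bands per year, 224 / 2 = 112 years. B's length ≈ 1.337 × 112 = 149.7 mm.

149.7 mm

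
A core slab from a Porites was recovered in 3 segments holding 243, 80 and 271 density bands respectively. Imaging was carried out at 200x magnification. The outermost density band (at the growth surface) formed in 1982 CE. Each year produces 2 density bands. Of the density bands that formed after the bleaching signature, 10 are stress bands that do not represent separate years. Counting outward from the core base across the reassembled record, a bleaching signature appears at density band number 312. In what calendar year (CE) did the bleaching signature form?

1846 CE

Total density bands = 243 + 80 + 271 = 594.
594 − 312 = 282 density bands lie beyond the bleaching signature toward the growth surface.
Removing the 10 false density bands leaves 282 − 10 = 272 true density bands beyond the bleaching signature.
272 density bands at 2 per year is 272 / 2 = 136 years.
Counting back 136 years from 1982 CE places the bleaching signature in 1982 − 136 = 1846 CE.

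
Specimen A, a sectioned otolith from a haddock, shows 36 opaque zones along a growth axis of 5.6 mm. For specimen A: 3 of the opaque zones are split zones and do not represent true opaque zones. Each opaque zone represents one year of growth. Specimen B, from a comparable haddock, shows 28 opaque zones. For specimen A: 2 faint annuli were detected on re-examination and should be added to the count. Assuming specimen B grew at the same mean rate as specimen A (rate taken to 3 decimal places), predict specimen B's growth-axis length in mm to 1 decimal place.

4.5 mm

Specimen A: after corrections the count is 36 − 3 + 2 = 35 opaque zones.
A: 5.6 mm over 35 years gives 5.6 / 35 ≈ 0.160 mm/year.
For B, 0.160 mm/year × 28 years = 4.5 mm.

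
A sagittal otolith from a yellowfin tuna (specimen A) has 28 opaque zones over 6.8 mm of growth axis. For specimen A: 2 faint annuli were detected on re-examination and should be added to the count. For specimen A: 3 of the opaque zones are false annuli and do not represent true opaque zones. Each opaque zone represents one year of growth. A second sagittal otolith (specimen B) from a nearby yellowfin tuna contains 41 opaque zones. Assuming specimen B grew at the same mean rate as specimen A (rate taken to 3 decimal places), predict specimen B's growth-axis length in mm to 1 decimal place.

10.3 mm

Specimen A: after corrections the count is 28 − 3 + 2 = 27 opaque zones.
A: 6.8 mm over 27 years gives 6.8 / 27 ≈ 0.252 mm/year.
B's length ≈ 0.252 × 41 = 10.3 mm.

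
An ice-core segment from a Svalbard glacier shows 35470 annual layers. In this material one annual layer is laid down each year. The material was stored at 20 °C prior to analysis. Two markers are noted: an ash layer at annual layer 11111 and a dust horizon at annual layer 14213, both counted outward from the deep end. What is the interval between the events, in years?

3102 years

14213 − 11111 = 3102 annual layers lie between the two events.
One annual layer per year makes the interval 3102 years.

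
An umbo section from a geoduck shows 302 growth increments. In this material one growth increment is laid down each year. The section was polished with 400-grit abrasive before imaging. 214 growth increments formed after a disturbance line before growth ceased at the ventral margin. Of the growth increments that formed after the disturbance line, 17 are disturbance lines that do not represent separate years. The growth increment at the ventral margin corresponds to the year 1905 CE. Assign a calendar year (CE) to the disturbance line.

1708 CE

There are 214 growth increments younger than the disturbance line.
214 − 17 false = 197 true growth increments after the disturbance line.
1905 − 197 = 1708 CE.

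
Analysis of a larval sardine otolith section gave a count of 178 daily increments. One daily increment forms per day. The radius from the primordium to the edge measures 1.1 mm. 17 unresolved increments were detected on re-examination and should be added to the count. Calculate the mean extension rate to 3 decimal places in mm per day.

Adjusted count: 178 + 17 = 195 daily increments.
1.1 mm over 195 days gives 1.1 / 195 ≈ 0.006 mm per day.

0.006 mm per day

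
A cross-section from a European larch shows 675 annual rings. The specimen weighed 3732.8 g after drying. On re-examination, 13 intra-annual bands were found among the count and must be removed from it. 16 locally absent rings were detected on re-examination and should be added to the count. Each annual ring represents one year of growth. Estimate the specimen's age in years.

After corrections the count is 675 − 13 + 16 = 678 annual rings.
At one annual ring per year, that is 678 years.

678 years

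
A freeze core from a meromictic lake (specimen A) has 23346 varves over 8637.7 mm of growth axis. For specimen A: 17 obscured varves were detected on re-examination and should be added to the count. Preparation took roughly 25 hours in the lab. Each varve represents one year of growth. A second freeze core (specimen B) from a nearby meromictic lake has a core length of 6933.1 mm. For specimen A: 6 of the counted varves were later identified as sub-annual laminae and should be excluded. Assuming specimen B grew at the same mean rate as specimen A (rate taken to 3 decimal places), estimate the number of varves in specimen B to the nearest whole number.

Specimen A: after corrections the count is 23346 − 6 + 17 = 23357 varves.
A: Mean rate = 8637.7 mm / 23357 years ≈ 0.370 mm per year.
For B, 6933.1 / 0.370 = 18738.11 years ≈ 18738 varves.

18738 varves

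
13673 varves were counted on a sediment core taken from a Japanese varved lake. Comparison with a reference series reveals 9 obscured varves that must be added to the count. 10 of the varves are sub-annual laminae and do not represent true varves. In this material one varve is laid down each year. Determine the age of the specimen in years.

True varve count = 13673 − 10 + 9 = 13672.
One varve per year makes the duration 13672 years.

13672 yr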